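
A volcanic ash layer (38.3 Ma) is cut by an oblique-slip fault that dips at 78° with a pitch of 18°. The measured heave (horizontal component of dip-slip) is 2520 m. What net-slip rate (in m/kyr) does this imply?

1.02 m/kyr

dip-slip = heave / cos(dip) = 2520 / cos(78°) = 12120 m
net slip = dip-slip / sin(rake) = 12120 / sin(18°) = 39220 m
rate = 39220 m / 38.3 Ma = 0.00102 m/yr = 1.02 m/kyr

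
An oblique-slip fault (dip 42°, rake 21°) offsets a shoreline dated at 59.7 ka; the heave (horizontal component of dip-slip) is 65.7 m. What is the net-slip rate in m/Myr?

4130 m/Myr

dip-slip = heave / cos(dip) = 65.7 / cos(42°) = 88.41 m
net slip = dip-slip / sin(rake) = 88.41 / sin(21°) = 246.7 m
rate = 246.7 m / 59.7 ka = 0.00413 m/yr = 4130 m/Myr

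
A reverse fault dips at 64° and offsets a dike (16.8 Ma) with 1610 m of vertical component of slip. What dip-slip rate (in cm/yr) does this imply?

0.0107 cm/yr

dip-slip = throw / sin(dip) = 1610 m / sin(64°) = 1791 m
rate = 1791 m / 16.8 Ma = 0.000107 m/yr = 0.0107 cm/yr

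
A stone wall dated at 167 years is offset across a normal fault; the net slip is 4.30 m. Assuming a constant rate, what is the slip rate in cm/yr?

rate = 4.30 m / 167 years = 0.0257 m/yr = 2.57 cm/yr

2.57 cm/yr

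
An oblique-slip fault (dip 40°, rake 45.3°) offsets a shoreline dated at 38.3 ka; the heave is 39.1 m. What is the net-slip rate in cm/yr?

0.187 cm/yr

dip-slip = heave / cos(dip) = 39.1 / cos(40°) = 51.04 m
net slip = dip-slip / sin(rake) = 51.04 / sin(45.3°) = 71.81 m
rate = 71.81 m / 38.3 ka = 0.00187 m/yr = 0.187 cm/yr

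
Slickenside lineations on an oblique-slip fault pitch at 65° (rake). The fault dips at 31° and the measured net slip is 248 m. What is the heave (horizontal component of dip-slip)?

193 m

dip-slip = net slip × sin(rake) = 248 m × sin(65°) = 224.8 m
heave = dip-slip × cos(dip) = 224.8 × cos(31°) = 193 m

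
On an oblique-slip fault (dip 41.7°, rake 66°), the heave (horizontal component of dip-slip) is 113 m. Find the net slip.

dip-slip = heave / cos(dip) = 113 / cos(41.7°) = 151.3 m
net slip = dip-slip / sin(rake) = 151.3 / sin(66°) = 166 m

166 m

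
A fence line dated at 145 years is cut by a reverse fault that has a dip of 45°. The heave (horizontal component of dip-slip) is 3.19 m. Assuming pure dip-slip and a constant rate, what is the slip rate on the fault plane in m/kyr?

dip-slip = heave / cos(dip) = 3.19 m / cos(45°) = 4.511 m
rate = 4.511 m / 145 years = 0.0311 m/yr = 31.1 m/kyr

31.1 m/kyr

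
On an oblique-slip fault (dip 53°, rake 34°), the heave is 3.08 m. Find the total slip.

9.15 m

dip-slip = heave / cos(dip) = 3.08 / cos(53°) = 5.118 m
net slip = dip-slip / sin(rake) = 5.118 / sin(34°) = 9.15 m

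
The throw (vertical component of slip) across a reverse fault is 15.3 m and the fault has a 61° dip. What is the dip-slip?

dip-slip = throw / sin(dip) = 15.3 / sin(61°) = 17.5 m

17.5 m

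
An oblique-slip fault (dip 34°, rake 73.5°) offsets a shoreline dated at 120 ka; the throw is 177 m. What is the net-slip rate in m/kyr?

dip-slip = throw / sin(dip) = 177 / sin(34°) = 316.5 m
net slip = dip-slip / sin(rake) = 316.5 / sin(73.5°) = 330.1 m
rate = 330.1 m / 120 ka = 0.00275 m/yr = 2.75 m/kyr

2.75 m/kyr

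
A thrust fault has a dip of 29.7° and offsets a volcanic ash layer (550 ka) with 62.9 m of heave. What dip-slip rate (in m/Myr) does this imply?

dip-slip = heave / cos(dip) = 62.9 m / cos(29.7°) = 72.41 m
rate = 72.41 m / 550 ka = 0.000132 m/yr = 132 m/Myr

132 m/Myr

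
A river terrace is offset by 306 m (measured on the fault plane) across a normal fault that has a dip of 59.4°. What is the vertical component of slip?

throw = dip-slip × sin(dip) = 306 m × sin(59.4°) = 263 m

263 m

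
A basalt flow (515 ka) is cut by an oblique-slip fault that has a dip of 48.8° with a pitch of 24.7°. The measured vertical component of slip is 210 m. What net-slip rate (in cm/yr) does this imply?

dip-slip = throw / sin(dip) = 210 / sin(48.8°) = 279.1 m
net slip = dip-slip / sin(rake) = 279.1 / sin(24.7°) = 667.9 m
rate = 667.9 m / 515 ka = 0.00130 m/yr = 0.130 cm/yr

0.130 cm/yr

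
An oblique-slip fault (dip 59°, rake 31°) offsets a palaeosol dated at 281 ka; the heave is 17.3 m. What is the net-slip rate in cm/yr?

dip-slip = heave / cos(dip) = 17.3 / cos(59°) = 33.59 m
net slip = dip-slip / sin(rake) = 33.59 / sin(31°) = 65.22 m
rate = 65.22 m / 281 ka = 0.000232 m/yr = 0.0232 cm/yr

0.0232 cm/yr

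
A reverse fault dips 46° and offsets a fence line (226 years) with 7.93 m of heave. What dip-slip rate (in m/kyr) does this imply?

50.5 m/kyr

dip-slip = heave / cos(dip) = 7.93 m / cos(46°) = 11.42 m
rate = 11.42 m / 226 years = 0.0505 m/yr = 50.5 m/kyr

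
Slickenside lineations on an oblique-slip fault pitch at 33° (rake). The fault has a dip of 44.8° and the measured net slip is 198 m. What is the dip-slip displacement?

dip-slip = net slip × sin(rake) = 198 m × sin(33°) = 108 m

108 m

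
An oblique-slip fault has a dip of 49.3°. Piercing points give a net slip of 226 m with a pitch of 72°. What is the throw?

163 m

dip-slip = net slip × sin(rake) = 226 m × sin(72°) = 214.9 m
throw = dip-slip × sin(dip) = 214.9 × sin(49.3°) = 163 m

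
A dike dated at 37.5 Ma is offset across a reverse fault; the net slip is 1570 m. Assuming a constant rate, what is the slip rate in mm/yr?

rate = 1570 m / 37.5 Ma = 0.0000419 m/yr = 0.0419 mm/yr

0.0419 mm/yr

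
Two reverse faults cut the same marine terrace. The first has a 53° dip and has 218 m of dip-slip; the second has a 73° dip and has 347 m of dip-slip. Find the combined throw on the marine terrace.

throw_A = 218 × sin(53°) = 174.1 m
throw_B = 347 × sin(73°) = 331.8 m
total = 174.1 + 331.8 = 506 m

506 m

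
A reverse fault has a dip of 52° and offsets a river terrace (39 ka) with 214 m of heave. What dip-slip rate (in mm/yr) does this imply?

8.91 mm/yr

dip-slip = heave / cos(dip) = 214 m / cos(52°) = 347.6 m
rate = 347.6 m / 39 ka = 0.00891 m/yr = 8.91 mm/yr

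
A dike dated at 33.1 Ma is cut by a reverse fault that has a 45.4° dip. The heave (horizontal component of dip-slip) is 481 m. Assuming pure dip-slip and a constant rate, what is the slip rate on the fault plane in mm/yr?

0.0207 mm/yr

dip-slip = heave / cos(dip) = 481 m / cos(45.4°) = 685 m
rate = 685 m / 33.1 Ma = 0.0000207 m/yr = 0.0207 mm/yr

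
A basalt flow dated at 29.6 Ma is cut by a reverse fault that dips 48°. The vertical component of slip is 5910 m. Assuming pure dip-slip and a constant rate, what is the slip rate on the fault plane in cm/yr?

0.0269 cm/yr

dip-slip = throw / sin(dip) = 5910 m / sin(48°) = 7953 m
rate = 7953 m / 29.6 Ma = 0.000269 m/yr = 0.0269 cm/yr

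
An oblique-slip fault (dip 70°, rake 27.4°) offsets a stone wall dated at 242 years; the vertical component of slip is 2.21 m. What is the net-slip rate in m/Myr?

21100 m/Myr

dip-slip = throw / sin(dip) = 2.21 / sin(70°) = 2.352 m
net slip = dip-slip / sin(rake) = 2.352 / sin(27.4°) = 5.110 m
rate = 5.110 m / 242 years = 0.0211 m/yr = 21100 m/Myr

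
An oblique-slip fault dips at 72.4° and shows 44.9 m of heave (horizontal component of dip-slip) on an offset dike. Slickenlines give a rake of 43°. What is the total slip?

218 m

dip-slip = heave / cos(dip) = 44.9 / cos(72.4°) = 148.5 m
net slip = dip-slip / sin(rake) = 148.5 / sin(43°) = 218 m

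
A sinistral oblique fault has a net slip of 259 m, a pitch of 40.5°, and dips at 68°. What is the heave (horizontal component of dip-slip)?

63 m

dip-slip = net slip × sin(rake) = 259 m × sin(40.5°) = 168.2 m
heave = dip-slip × cos(dip) = 168.2 × cos(68°) = 63 m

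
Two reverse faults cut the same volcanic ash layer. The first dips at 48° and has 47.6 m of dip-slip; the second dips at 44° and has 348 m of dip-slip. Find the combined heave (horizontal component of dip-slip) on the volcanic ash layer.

heave_A = 47.6 × cos(48°) = 31.85 m
heave_B = 348 × cos(44°) = 250.3 m
total = 31.85 + 250.3 = 282 m

282 m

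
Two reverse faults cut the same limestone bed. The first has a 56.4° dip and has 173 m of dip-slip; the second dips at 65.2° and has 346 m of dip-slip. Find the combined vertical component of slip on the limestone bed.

458 m

throw_A = 173 × sin(56.4°) = 144.1 m
throw_B = 346 × sin(65.2°) = 314.1 m
total = 144.1 + 314.1 = 458 m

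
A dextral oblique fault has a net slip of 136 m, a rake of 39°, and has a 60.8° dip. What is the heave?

41.8 m

dip-slip = net slip × sin(rake) = 136 m × sin(39°) = 85.59 m
heave = dip-slip × cos(dip) = 85.59 × cos(60.8°) = 41.8 m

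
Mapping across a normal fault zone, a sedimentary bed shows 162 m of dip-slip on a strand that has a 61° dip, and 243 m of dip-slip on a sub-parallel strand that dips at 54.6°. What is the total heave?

heave_A = 162 × cos(61°) = 78.54 m
heave_B = 243 × cos(54.6°) = 140.8 m
total = 78.54 + 140.8 = 219 m

219 m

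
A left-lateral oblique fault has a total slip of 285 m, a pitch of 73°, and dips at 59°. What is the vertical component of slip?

dip-slip = net slip × sin(rake) = 285 m × sin(73°) = 272.5 m
throw = dip-slip × sin(dip) = 272.5 × sin(59°) = 234 m

234 m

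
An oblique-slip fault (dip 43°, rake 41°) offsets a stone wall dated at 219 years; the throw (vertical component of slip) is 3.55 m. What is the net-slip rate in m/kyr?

36.2 m/kyr

dip-slip = throw / sin(dip) = 3.55 / sin(43°) = 5.205 m
net slip = dip-slip / sin(rake) = 5.205 / sin(41°) = 7.934 m
rate = 7.934 m / 219 years = 0.0362 m/yr = 36.2 m/kyr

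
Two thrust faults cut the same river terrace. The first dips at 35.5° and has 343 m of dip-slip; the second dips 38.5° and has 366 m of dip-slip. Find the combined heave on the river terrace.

heave_A = 343 × cos(35.5°) = 279.2 m
heave_B = 366 × cos(38.5°) = 286.4 m
total = 279.2 + 286.4 = 566 m

566 m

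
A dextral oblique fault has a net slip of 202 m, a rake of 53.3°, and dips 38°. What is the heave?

dip-slip = net slip × sin(rake) = 202 m × sin(53.3°) = 162 m
heave = dip-slip × cos(dip) = 162 × cos(38°) = 128 m

128 m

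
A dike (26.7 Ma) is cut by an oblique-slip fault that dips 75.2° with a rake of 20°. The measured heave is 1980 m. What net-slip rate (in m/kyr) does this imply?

0.849 m/kyr

dip-slip = heave / cos(dip) = 1980 / cos(75.2°) = 7751 m
net slip = dip-slip / sin(rake) = 7751 / sin(20°) = 22660 m
rate = 22660 m / 26.7 Ma = 0.000849 m/yr = 0.849 m/kyr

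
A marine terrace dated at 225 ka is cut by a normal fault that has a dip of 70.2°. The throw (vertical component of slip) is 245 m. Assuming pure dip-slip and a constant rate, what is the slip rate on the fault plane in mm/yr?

dip-slip = throw / sin(dip) = 245 m / sin(70.2°) = 260.4 m
rate = 260.4 m / 225 ka = 0.00116 m/yr = 1.16 mm/yr

1.16 mm/yr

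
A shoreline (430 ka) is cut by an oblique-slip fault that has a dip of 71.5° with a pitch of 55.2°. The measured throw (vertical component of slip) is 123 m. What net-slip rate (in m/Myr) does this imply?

367 m/Myr

dip-slip = throw / sin(dip) = 123 / sin(71.5°) = 129.7 m
net slip = dip-slip / sin(rake) = 129.7 / sin(55.2°) = 158 m
rate = 158 m / 430 ka = 0.000367 m/yr = 367 m/Myr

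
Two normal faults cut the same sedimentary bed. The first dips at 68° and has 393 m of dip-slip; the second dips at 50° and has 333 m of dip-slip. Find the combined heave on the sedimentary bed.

361 m

heave_A = 393 × cos(68°) = 147.2 m
heave_B = 333 × cos(50°) = 214 m
total = 147.2 + 214 = 361 m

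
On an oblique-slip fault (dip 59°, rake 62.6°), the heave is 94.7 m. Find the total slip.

dip-slip = heave / cos(dip) = 94.7 / cos(59°) = 183.9 m
net slip = dip-slip / sin(rake) = 183.9 / sin(62.6°) = 207 m

207 m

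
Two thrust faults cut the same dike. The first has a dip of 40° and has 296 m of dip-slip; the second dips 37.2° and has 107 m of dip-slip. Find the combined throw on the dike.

throw_A = 296 × sin(40°) = 190.3 m
throw_B = 107 × sin(37.2°) = 64.69 m
total = 190.3 + 64.69 = 255 m

255 m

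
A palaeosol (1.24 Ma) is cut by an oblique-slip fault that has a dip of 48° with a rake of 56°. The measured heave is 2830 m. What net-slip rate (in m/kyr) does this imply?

dip-slip = heave / cos(dip) = 2830 / cos(48°) = 4229 m
net slip = dip-slip / sin(rake) = 4229 / sin(56°) = 5102 m
rate = 5102 m / 1.24 Ma = 0.00411 m/yr = 4.11 m/kyr

4.11 m/kyr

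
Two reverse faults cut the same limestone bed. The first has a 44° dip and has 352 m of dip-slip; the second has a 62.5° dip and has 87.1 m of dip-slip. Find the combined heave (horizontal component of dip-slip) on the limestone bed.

heave_A = 352 × cos(44°) = 253.2 m
heave_B = 87.1 × cos(62.5°) = 40.22 m
total = 253.2 + 40.22 = 293 m

293 m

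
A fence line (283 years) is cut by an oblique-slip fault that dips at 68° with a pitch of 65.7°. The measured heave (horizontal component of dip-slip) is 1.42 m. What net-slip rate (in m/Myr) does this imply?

14700 m/Myr

dip-slip = heave / cos(dip) = 1.42 / cos(68°) = 3.791 m
net slip = dip-slip / sin(rake) = 3.791 / sin(65.7°) = 4.159 m
rate = 4.159 m / 283 years = 0.0147 m/yr = 14700 m/Myr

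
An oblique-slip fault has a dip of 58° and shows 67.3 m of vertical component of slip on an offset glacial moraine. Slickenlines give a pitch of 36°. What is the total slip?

135 m

dip-slip = throw / sin(dip) = 67.3 / sin(58°) = 79.36 m
net slip = dip-slip / sin(rake) = 79.36 / sin(36°) = 135 m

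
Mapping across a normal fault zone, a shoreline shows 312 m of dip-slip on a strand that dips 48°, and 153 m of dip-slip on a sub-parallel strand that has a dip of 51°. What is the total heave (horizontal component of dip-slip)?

305 m

heave_A = 312 × cos(48°) = 208.8 m
heave_B = 153 × cos(51°) = 96.29 m
total = 208.8 + 96.29 = 305 m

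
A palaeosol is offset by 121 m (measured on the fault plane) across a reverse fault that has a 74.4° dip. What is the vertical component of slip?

117 m

throw = dip-slip × sin(dip) = 121 m × sin(74.4°) = 117 m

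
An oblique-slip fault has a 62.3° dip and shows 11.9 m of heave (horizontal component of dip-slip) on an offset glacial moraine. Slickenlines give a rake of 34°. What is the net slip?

dip-slip = heave / cos(dip) = 11.9 / cos(62.3°) = 25.60 m
net slip = dip-slip / sin(rake) = 25.60 / sin(34°) = 45.8 m

45.8 m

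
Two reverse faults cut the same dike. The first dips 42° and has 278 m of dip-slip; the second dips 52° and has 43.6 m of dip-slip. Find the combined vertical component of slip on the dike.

220 m

throw_A = 278 × sin(42°) = 186 m
throw_B = 43.6 × sin(52°) = 34.36 m
total = 186 + 34.36 = 220 m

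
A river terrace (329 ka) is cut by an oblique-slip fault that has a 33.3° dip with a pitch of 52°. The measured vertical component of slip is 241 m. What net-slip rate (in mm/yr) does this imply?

dip-slip = throw / sin(dip) = 241 / sin(33.3°) = 439 m
net slip = dip-slip / sin(rake) = 439 / sin(52°) = 557.1 m
rate = 557.1 m / 329 ka = 0.00169 m/yr = 1.69 mm/yr

1.69 mm/yr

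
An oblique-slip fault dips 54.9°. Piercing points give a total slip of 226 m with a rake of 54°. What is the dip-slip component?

dip-slip = net slip × sin(rake) = 226 m × sin(54°) = 183 m

183 m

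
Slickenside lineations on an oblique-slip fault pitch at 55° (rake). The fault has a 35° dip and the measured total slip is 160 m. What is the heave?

dip-slip = net slip × sin(rake) = 160 m × sin(55°) = 131.1 m
heave = dip-slip × cos(dip) = 131.1 × cos(35°) = 107 m

107 m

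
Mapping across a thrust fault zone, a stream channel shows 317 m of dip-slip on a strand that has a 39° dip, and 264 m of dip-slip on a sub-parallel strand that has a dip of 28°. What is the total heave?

heave_A = 317 × cos(39°) = 246.4 m
heave_B = 264 × cos(28°) = 233.1 m
total = 246.4 + 233.1 = 479 m

479 m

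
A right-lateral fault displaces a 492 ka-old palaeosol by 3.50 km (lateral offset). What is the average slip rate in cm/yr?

rate = 3.50 km / 492 ka = 0.00711 m/yr = 0.711 cm/yr

0.711 cm/yr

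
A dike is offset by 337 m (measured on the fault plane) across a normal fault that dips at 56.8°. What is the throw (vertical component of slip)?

282 m

throw = dip-slip × sin(dip) = 337 m × sin(56.8°) = 282 m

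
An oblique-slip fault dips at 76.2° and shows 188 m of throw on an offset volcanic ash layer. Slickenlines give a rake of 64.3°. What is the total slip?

dip-slip = throw / sin(dip) = 188 / sin(76.2°) = 193.6 m
net slip = dip-slip / sin(rake) = 193.6 / sin(64.3°) = 215 m

215 m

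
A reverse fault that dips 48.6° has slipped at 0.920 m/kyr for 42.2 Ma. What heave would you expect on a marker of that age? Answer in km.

dip-slip = rate × time = 0.920 m/kyr × 42.2 Ma = 38820 m
heave = dip-slip × cos(dip) = 38820 × cos(48.6°) = 25700 m = 25.7 km

25.7 km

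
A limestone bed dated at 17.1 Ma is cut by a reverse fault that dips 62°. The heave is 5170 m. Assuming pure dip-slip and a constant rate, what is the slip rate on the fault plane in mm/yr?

dip-slip = heave / cos(dip) = 5170 m / cos(62°) = 11010 m
rate = 11010 m / 17.1 Ma = 0.000644 m/yr = 0.644 mm/yr

0.644 mm/yr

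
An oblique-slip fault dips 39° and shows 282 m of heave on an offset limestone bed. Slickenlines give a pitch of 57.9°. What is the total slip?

428 m

dip-slip = heave / cos(dip) = 282 / cos(39°) = 362.9 m
net slip = dip-slip / sin(rake) = 362.9 / sin(57.9°) = 428 m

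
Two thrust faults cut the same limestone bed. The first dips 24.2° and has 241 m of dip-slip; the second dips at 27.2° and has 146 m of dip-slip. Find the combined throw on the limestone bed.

throw_A = 241 × sin(24.2°) = 98.79 m
throw_B = 146 × sin(27.2°) = 66.74 m
total = 98.79 + 66.74 = 166 m

166 m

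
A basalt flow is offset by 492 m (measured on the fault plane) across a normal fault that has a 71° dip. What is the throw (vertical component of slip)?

throw = dip-slip × sin(dip) = 492 m × sin(71°) = 465 m

465 m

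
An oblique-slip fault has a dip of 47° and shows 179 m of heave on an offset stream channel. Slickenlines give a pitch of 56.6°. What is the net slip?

dip-slip = heave / cos(dip) = 179 / cos(47°) = 262.5 m
net slip = dip-slip / sin(rake) = 262.5 / sin(56.6°) = 314 m

314 m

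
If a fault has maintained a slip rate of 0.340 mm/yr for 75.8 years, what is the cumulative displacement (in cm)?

2.58 cm

slip = rate × time = 0.340 mm/yr × 75.8 years = 0.0258 m = 2.58 cm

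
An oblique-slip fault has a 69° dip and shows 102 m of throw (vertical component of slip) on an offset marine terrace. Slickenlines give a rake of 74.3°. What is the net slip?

dip-slip = throw / sin(dip) = 102 / sin(69°) = 109.3 m
net slip = dip-slip / sin(rake) = 109.3 / sin(74.3°) = 113 m

113 m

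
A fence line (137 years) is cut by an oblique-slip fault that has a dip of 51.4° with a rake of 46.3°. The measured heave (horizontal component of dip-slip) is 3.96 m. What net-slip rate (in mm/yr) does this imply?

64.1 mm/yr

dip-slip = heave / cos(dip) = 3.96 / cos(51.4°) = 6.347 m
net slip = dip-slip / sin(rake) = 6.347 / sin(46.3°) = 8.780 m
rate = 8.780 m / 137 years = 0.0641 m/yr = 64.1 mm/yr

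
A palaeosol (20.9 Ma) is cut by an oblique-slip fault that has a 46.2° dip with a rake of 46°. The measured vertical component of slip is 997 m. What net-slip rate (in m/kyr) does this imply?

dip-slip = throw / sin(dip) = 997 / sin(46.2°) = 1381 m
net slip = dip-slip / sin(rake) = 1381 / sin(46°) = 1920 m
rate = 1920 m / 20.9 Ma = 0.0000919 m/yr = 0.0919 m/kyr

0.0919 m/kyr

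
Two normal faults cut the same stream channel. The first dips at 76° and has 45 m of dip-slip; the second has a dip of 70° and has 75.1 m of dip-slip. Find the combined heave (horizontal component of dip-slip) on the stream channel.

heave_A = 45 × cos(76°) = 10.89 m
heave_B = 75.1 × cos(70°) = 25.69 m
total = 10.89 + 25.69 = 36.6 m

36.6 m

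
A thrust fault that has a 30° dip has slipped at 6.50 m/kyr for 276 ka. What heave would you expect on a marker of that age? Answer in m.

dip-slip = rate × time = 6.50 m/kyr × 276 ka = 1794 m
heave = dip-slip × cos(dip) = 1794 × cos(30°) = 1550 m

1550 m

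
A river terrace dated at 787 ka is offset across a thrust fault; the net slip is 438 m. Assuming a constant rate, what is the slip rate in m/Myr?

rate = 438 m / 787 ka = 0.000557 m/yr = 557 m/Myr

557 m/Myr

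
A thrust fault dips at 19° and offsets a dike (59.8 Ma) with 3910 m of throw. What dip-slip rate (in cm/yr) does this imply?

dip-slip = throw / sin(dip) = 3910 m / sin(19°) = 12010 m
rate = 12010 m / 59.8 Ma = 0.000201 m/yr = 0.0201 cm/yr

0.0201 cm/yr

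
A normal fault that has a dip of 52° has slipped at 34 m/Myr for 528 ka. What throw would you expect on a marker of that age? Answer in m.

14.1 m

dip-slip = rate × time = 34 m/Myr × 528 ka = 17.95 m
throw = dip-slip × sin(dip) = 17.95 × sin(52°) = 14.1 m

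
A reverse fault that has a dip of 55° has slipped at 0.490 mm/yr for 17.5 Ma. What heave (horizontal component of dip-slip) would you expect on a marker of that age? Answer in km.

4.92 km

dip-slip = rate × time = 0.490 mm/yr × 17.5 Ma = 8575 m
heave = dip-slip × cos(dip) = 8575 × cos(55°) = 4920 m = 4.92 km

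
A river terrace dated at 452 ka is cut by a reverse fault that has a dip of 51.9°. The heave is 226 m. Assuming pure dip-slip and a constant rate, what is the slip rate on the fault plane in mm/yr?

dip-slip = heave / cos(dip) = 226 m / cos(51.9°) = 366.3 m
rate = 366.3 m / 452 ka = 0.000810 m/yr = 0.810 mm/yr

0.810 mm/yr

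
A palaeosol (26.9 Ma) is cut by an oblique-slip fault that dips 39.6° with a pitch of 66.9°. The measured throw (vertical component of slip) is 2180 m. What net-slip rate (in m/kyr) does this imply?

0.138 m/kyr

dip-slip = throw / sin(dip) = 2180 / sin(39.6°) = 3420 m
net slip = dip-slip / sin(rake) = 3420 / sin(66.9°) = 3718 m
rate = 3718 m / 26.9 Ma = 0.000138 m/yr = 0.138 m/kyr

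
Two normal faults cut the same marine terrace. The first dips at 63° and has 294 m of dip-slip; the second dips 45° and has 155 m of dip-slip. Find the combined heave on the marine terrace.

heave_A = 294 × cos(63°) = 133.5 m
heave_B = 155 × cos(45°) = 109.6 m
total = 133.5 + 109.6 = 243 m

243 m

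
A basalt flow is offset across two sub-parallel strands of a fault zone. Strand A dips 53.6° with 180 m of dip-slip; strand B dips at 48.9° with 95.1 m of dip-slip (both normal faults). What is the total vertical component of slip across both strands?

217 m

throw_A = 180 × sin(53.6°) = 144.9 m
throw_B = 95.1 × sin(48.9°) = 71.66 m
total = 144.9 + 71.66 = 217 m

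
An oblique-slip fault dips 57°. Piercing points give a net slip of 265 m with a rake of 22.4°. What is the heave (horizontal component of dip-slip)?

55 m

dip-slip = net slip × sin(rake) = 265 m × sin(22.4°) = 101 m
heave = dip-slip × cos(dip) = 101 × cos(57°) = 55 m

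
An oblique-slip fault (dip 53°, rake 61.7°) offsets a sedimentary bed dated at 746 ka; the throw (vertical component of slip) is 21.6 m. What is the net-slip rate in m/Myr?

dip-slip = throw / sin(dip) = 21.6 / sin(53°) = 27.05 m
net slip = dip-slip / sin(rake) = 27.05 / sin(61.7°) = 30.72 m
rate = 30.72 m / 746 ka = 0.0000412 m/yr = 41.2 m/Myr

41.2 m/Myr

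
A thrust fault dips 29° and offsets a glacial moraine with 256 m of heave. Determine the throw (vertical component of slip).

throw = heave × tan(dip) = 256 × tan(29°) = 142 m

142 m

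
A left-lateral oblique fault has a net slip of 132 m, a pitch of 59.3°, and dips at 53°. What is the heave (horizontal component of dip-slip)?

68.3 m

dip-slip = net slip × sin(rake) = 132 m × sin(59.3°) = 113.5 m
heave = dip-slip × cos(dip) = 113.5 × cos(53°) = 68.3 m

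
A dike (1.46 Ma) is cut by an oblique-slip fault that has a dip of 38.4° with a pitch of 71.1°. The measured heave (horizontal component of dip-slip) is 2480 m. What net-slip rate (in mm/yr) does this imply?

2.29 mm/yr

dip-slip = heave / cos(dip) = 2480 / cos(38.4°) = 3165 m
net slip = dip-slip / sin(rake) = 3165 / sin(71.1°) = 3345 m
rate = 3345 m / 1.46 Ma = 0.00229 m/yr = 2.29 mm/yr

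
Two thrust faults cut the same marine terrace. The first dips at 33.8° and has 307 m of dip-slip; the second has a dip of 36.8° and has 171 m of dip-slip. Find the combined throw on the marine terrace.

throw_A = 307 × sin(33.8°) = 170.8 m
throw_B = 171 × sin(36.8°) = 102.4 m
total = 170.8 + 102.4 = 273 m

273 m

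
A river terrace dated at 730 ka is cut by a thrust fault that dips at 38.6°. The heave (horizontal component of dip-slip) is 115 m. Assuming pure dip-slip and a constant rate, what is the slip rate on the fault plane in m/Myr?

202 m/Myr

dip-slip = heave / cos(dip) = 115 m / cos(38.6°) = 147.1 m
rate = 147.1 m / 730 ka = 0.000202 m/yr = 202 m/Myr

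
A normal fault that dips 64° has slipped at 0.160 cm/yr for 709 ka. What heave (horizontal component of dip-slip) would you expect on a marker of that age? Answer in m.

dip-slip = rate × time = 0.160 cm/yr × 709 ka = 1134 m
heave = dip-slip × cos(dip) = 1134 × cos(64°) = 497 m

497 m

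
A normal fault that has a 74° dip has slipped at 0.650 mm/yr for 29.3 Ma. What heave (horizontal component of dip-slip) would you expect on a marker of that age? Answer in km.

5.25 km

dip-slip = rate × time = 0.650 mm/yr × 29.3 Ma = 19040 m
heave = dip-slip × cos(dip) = 19040 × cos(74°) = 5250 m = 5.25 km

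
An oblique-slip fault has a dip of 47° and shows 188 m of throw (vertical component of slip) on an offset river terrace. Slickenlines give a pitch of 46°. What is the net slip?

357 m

dip-slip = throw / sin(dip) = 188 / sin(47°) = 257.1 m
net slip = dip-slip / sin(rake) = 257.1 / sin(46°) = 357 m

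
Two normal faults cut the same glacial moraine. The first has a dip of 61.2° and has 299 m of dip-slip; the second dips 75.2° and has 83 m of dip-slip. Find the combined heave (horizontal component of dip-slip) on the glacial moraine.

165 m

heave_A = 299 × cos(61.2°) = 144 m
heave_B = 83 × cos(75.2°) = 21.20 m
total = 144 + 21.20 = 165 m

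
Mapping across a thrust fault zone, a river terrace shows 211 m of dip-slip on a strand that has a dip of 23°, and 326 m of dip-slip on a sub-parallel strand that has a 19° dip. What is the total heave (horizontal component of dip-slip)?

heave_A = 211 × cos(23°) = 194.2 m
heave_B = 326 × cos(19°) = 308.2 m
total = 194.2 + 308.2 = 502 m

502 m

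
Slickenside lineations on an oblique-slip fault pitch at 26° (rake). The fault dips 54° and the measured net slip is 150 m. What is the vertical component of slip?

dip-slip = net slip × sin(rake) = 150 m × sin(26°) = 65.76 m
throw = dip-slip × sin(dip) = 65.76 × sin(54°) = 53.2 m

53.2 m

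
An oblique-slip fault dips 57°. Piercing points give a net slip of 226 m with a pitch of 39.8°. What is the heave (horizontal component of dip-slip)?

78.8 m

dip-slip = net slip × sin(rake) = 226 m × sin(39.8°) = 144.7 m
heave = dip-slip × cos(dip) = 144.7 × cos(57°) = 78.8 m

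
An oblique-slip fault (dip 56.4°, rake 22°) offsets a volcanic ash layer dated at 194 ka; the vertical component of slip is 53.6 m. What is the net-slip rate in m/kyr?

0.885 m/kyr

dip-slip = throw / sin(dip) = 53.6 / sin(56.4°) = 64.35 m
net slip = dip-slip / sin(rake) = 64.35 / sin(22°) = 171.8 m
rate = 171.8 m / 194 ka = 0.000885 m/yr = 0.885 m/kyr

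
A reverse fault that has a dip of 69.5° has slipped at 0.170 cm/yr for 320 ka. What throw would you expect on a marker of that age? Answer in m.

510 m

dip-slip = rate × time = 0.170 cm/yr × 320 ka = 544 m
throw = dip-slip × sin(dip) = 544 × sin(69.5°) = 510 m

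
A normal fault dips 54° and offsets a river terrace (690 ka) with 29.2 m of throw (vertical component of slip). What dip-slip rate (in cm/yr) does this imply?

0.00523 cm/yr

dip-slip = throw / sin(dip) = 29.2 m / sin(54°) = 36.09 m
rate = 36.09 m / 690 ka = 0.0000523 m/yr = 0.00523 cm/yr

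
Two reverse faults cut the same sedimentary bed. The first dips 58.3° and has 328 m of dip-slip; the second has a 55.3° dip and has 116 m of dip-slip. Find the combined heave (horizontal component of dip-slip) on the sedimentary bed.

238 m

heave_A = 328 × cos(58.3°) = 172.4 m
heave_B = 116 × cos(55.3°) = 66.04 m
total = 172.4 + 66.04 = 238 m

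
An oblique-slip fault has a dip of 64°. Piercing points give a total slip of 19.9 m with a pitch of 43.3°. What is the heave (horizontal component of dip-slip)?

5.98 m

dip-slip = net slip × sin(rake) = 19.9 m × sin(43.3°) = 13.65 m
heave = dip-slip × cos(dip) = 13.65 × cos(64°) = 5.98 m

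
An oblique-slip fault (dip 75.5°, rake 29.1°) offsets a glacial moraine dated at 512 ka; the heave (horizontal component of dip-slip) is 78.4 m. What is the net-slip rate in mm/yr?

1.26 mm/yr

dip-slip = heave / cos(dip) = 78.4 / cos(75.5°) = 313.1 m
net slip = dip-slip / sin(rake) = 313.1 / sin(29.1°) = 643.8 m
rate = 643.8 m / 512 ka = 0.00126 m/yr = 1.26 mm/yr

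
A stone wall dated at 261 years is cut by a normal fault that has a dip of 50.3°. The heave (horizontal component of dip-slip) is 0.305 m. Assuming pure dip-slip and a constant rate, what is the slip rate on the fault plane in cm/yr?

dip-slip = heave / cos(dip) = 0.305 m / cos(50.3°) = 0.4775 m
rate = 0.4775 m / 261 years = 0.00183 m/yr = 0.183 cm/yr

0.183 cm/yr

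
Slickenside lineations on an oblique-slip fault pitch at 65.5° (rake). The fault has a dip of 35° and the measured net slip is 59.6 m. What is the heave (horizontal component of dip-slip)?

dip-slip = net slip × sin(rake) = 59.6 m × sin(65.5°) = 54.23 m
heave = dip-slip × cos(dip) = 54.23 × cos(35°) = 44.4 m

44.4 m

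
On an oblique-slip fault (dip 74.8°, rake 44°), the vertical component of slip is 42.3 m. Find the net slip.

63.1 m

dip-slip = throw / sin(dip) = 42.3 / sin(74.8°) = 43.83 m
net slip = dip-slip / sin(rake) = 43.83 / sin(44°) = 63.1 m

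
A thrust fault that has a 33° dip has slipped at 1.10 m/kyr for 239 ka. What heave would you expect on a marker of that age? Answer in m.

dip-slip = rate × time = 1.10 m/kyr × 239 ka = 262.9 m
heave = dip-slip × cos(dip) = 262.9 × cos(33°) = 220 m

220 m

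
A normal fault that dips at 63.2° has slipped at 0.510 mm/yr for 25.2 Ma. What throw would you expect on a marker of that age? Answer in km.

11.5 km

dip-slip = rate × time = 0.510 mm/yr × 25.2 Ma = 12850 m
throw = dip-slip × sin(dip) = 12850 × sin(63.2°) = 11500 m = 11.5 km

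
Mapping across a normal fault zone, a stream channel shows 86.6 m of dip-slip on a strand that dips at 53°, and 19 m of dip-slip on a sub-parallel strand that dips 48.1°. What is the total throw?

throw_A = 86.6 × sin(53°) = 69.16 m
throw_B = 19 × sin(48.1°) = 14.14 m
total = 69.16 + 14.14 = 83.3 m

83.3 m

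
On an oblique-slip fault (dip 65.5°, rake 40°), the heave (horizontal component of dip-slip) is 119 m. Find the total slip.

dip-slip = heave / cos(dip) = 119 / cos(65.5°) = 287 m
net slip = dip-slip / sin(rake) = 287 / sin(40°) = 446 m

446 m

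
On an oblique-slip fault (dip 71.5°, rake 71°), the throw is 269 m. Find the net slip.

dip-slip = throw / sin(dip) = 269 / sin(71.5°) = 283.7 m
net slip = dip-slip / sin(rake) = 283.7 / sin(71°) = 300 m

300 m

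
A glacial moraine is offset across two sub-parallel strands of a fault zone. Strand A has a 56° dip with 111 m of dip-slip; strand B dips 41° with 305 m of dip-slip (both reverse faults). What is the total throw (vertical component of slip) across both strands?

throw_A = 111 × sin(56°) = 92.02 m
throw_B = 305 × sin(41°) = 200.1 m
total = 92.02 + 200.1 = 292 m

292 m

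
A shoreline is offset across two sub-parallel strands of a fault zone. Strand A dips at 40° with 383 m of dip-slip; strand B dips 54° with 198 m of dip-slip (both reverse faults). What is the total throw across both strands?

406 m

throw_A = 383 × sin(40°) = 246.2 m
throw_B = 198 × sin(54°) = 160.2 m
total = 246.2 + 160.2 = 406 m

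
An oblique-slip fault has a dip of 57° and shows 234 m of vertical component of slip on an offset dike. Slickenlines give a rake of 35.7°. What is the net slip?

478 m

dip-slip = throw / sin(dip) = 234 / sin(57°) = 279 m
net slip = dip-slip / sin(rake) = 279 / sin(35.7°) = 478 m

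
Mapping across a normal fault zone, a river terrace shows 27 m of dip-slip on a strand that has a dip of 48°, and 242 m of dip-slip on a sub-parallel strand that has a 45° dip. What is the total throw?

throw_A = 27 × sin(48°) = 20.06 m
throw_B = 242 × sin(45°) = 171.1 m
total = 20.06 + 171.1 = 191 m

191 m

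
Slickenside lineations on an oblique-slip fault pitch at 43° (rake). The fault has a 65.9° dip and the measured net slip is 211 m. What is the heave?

dip-slip = net slip × sin(rake) = 211 m × sin(43°) = 143.9 m
heave = dip-slip × cos(dip) = 143.9 × cos(65.9°) = 58.8 m

58.8 m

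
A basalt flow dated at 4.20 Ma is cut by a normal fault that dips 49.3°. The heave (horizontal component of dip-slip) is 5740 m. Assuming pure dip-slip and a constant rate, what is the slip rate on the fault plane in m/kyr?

dip-slip = heave / cos(dip) = 5740 m / cos(49.3°) = 8802 m
rate = 8802 m / 4.20 Ma = 0.00210 m/yr = 2.10 m/kyr

2.10 m/kyr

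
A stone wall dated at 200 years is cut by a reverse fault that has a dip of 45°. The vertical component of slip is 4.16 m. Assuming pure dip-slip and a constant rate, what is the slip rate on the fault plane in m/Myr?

dip-slip = throw / sin(dip) = 4.16 m / sin(45°) = 5.883 m
rate = 5.883 m / 200 years = 0.0294 m/yr = 29400 m/Myr

29400 m/Myr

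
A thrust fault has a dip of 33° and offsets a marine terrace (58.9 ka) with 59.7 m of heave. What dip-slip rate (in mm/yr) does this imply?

1.21 mm/yr

dip-slip = heave / cos(dip) = 59.7 m / cos(33°) = 71.18 m
rate = 71.18 m / 58.9 ka = 0.00121 m/yr = 1.21 mm/yr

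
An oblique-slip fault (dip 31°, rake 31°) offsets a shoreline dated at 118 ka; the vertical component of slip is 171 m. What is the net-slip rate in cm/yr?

dip-slip = throw / sin(dip) = 171 / sin(31°) = 332 m
net slip = dip-slip / sin(rake) = 332 / sin(31°) = 644.6 m
rate = 644.6 m / 118 ka = 0.00546 m/yr = 0.546 cm/yr

0.546 cm/yr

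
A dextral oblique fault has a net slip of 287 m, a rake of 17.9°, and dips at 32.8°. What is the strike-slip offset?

273 m

strike-slip = net slip × cos(rake) = 287 m × cos(17.9°) = 273 m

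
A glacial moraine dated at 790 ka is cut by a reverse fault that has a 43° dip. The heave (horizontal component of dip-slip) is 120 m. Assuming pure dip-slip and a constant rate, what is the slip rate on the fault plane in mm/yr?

0.208 mm/yr

dip-slip = heave / cos(dip) = 120 m / cos(43°) = 164.1 m
rate = 164.1 m / 790 ka = 0.000208 m/yr = 0.208 mm/yr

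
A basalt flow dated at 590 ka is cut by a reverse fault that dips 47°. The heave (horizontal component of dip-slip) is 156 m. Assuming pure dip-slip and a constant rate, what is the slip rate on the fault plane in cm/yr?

dip-slip = heave / cos(dip) = 156 m / cos(47°) = 228.7 m
rate = 228.7 m / 590 ka = 0.000388 m/yr = 0.0388 cm/yr

0.0388 cm/yr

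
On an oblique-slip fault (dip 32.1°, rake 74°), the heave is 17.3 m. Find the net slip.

dip-slip = heave / cos(dip) = 17.3 / cos(32.1°) = 20.42 m
net slip = dip-slip / sin(rake) = 20.42 / sin(74°) = 21.2 m

21.2 m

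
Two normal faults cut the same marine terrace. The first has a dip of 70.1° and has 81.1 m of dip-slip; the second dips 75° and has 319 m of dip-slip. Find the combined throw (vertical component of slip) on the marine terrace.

throw_A = 81.1 × sin(70.1°) = 76.26 m
throw_B = 319 × sin(75°) = 308.1 m
total = 76.26 + 308.1 = 384 m

384 m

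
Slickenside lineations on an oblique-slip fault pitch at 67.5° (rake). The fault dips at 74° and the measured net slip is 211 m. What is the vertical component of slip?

187 m

dip-slip = net slip × sin(rake) = 211 m × sin(67.5°) = 194.9 m
throw = dip-slip × sin(dip) = 194.9 × sin(74°) = 187 m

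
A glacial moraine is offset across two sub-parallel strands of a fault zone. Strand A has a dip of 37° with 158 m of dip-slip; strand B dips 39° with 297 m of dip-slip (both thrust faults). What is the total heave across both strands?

357 m

heave_A = 158 × cos(37°) = 126.2 m
heave_B = 297 × cos(39°) = 230.8 m
total = 126.2 + 230.8 = 357 m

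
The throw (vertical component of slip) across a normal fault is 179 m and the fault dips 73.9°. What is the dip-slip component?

dip-slip = throw / sin(dip) = 179 / sin(73.9°) = 186 m

186 m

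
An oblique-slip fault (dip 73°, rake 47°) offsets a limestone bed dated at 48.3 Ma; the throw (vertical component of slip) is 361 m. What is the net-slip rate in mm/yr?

0.0107 mm/yr

dip-slip = throw / sin(dip) = 361 / sin(73°) = 377.5 m
net slip = dip-slip / sin(rake) = 377.5 / sin(47°) = 516.2 m
rate = 516.2 m / 48.3 Ma = 0.0000107 m/yr = 0.0107 mm/yr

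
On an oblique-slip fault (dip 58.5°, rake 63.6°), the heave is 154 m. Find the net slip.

329 m

dip-slip = heave / cos(dip) = 154 / cos(58.5°) = 294.7 m
net slip = dip-slip / sin(rake) = 294.7 / sin(63.6°) = 329 m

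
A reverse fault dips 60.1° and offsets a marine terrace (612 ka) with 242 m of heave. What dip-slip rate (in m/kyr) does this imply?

dip-slip = heave / cos(dip) = 242 m / cos(60.1°) = 485.5 m
rate = 485.5 m / 612 ka = 0.000793 m/yr = 0.793 m/kyr

0.793 m/kyr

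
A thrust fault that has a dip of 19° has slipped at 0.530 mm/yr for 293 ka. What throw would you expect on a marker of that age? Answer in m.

dip-slip = rate × time = 0.530 mm/yr × 293 ka = 155.3 m
throw = dip-slip × sin(dip) = 155.3 × sin(19°) = 50.6 m

50.6 m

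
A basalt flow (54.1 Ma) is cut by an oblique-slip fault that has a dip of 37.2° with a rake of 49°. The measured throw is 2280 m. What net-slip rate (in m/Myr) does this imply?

dip-slip = throw / sin(dip) = 2280 / sin(37.2°) = 3771 m
net slip = dip-slip / sin(rake) = 3771 / sin(49°) = 4997 m
rate = 4997 m / 54.1 Ma = 0.0000924 m/yr = 92.4 m/Myr

92.4 m/Myr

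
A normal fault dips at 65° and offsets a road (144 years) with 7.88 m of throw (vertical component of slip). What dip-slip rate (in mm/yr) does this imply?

60.4 mm/yr

dip-slip = throw / sin(dip) = 7.88 m / sin(65°) = 8.695 m
rate = 8.695 m / 144 years = 0.0604 m/yr = 60.4 mm/yr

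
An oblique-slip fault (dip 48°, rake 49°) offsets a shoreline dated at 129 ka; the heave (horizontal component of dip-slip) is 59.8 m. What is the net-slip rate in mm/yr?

0.918 mm/yr

dip-slip = heave / cos(dip) = 59.8 / cos(48°) = 89.37 m
net slip = dip-slip / sin(rake) = 89.37 / sin(49°) = 118.4 m
rate = 118.4 m / 129 ka = 0.000918 m/yr = 0.918 mm/yr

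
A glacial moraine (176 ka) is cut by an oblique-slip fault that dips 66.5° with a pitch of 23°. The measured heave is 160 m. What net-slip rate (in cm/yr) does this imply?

0.583 cm/yr

dip-slip = heave / cos(dip) = 160 / cos(66.5°) = 401.3 m
net slip = dip-slip / sin(rake) = 401.3 / sin(23°) = 1027 m
rate = 1027 m / 176 ka = 0.00583 m/yr = 0.583 cm/yr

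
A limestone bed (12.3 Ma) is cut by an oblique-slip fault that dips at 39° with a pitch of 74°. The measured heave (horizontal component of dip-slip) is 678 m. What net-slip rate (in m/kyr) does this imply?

dip-slip = heave / cos(dip) = 678 / cos(39°) = 872.4 m
net slip = dip-slip / sin(rake) = 872.4 / sin(74°) = 907.6 m
rate = 907.6 m / 12.3 Ma = 0.0000738 m/yr = 0.0738 m/kyr

0.0738 m/kyr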